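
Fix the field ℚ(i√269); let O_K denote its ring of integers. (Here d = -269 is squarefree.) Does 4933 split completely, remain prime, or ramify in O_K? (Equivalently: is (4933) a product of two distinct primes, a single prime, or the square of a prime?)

remains prime (inert)

Since -269 ≢ 1 mod 4, the ring of integers is ℤ[√-269] with discriminant 4·(-269) = -1076.
Since gcd(4933, -1076) = 1 the prime 4933 does not ramify.
Compute (-269/4933) via Euler: 4664^((4933-1)/2) mod 4933 = 4932, so (-269/4933) = -1.
Legendre symbol -1 ⇒ 4933 is inert.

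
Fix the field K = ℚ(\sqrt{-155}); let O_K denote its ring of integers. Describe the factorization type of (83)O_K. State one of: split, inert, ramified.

d = -155 ≡ 1 (mod 4), so O_K = ℤ[(1+√-155)/2] and disc(K) = d = -155.
disc(K) = -155 is not divisible by 83; 83 is unramified.
(-155/83) = 11^41 mod 83 = 1, giving Legendre symbol 1.
d is a quadratic residue mod p, hence 83 splits in O_K.

p splits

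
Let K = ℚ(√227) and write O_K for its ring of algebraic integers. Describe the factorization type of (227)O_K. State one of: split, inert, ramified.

Since 227 ≢ 1 mod 4, the ring of integers is ℤ[√227] with discriminant 4·227 = 908.
227 divides disc(K) = 908, so 227 ramifies.

227 is ramified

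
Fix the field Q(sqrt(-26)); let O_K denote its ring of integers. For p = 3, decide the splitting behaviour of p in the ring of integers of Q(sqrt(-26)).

-26 mod 4 = 2, hence disc K = 4·(-26) = -104 and O_K = ℤ[√-26].
Since gcd(3, -104) = 1 the prime 3 does not ramify.
Legendre symbol by Euler's criterion: (-26/3) ≡ (-26)^1 ≡ 1 (mod 3), i.e. (-26/3) = 1.
Legendre symbol 1 ⇒ 3 is split.

split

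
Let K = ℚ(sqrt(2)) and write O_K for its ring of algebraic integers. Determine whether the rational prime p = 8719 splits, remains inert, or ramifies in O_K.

splits completely

2 mod 4 = 2, hence disc K = 4·2 = 8 and O_K = ℤ[√2].
8719 ∤ 8, so 8719 is unramified.
Legendre symbol by Euler's criterion: (2/8719) ≡ 2^4359 ≡ 1 (mod 8719), i.e. (2/8719) = 1.
Legendre symbol 1 ⇒ 8719 is split.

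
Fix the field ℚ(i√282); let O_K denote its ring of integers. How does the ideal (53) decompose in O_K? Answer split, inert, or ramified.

p splits

-282 mod 4 = 2, hence disc K = 4·(-282) = -1128 and O_K = ℤ[√-282].
disc(K) = -1128 is not divisible by 53; 53 is unramified.
(-282/53) = 36^26 mod 53 = 1, giving Legendre symbol 1.
(-282/53) = 1, so 53 splits.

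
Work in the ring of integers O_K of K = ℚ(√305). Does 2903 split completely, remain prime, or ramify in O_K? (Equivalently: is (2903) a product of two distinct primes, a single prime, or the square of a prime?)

305 mod 4 = 1, hence disc K = 305 and O_K = ℤ[(1+√305)/2].
disc(K) = 305 is not divisible by 2903; 2903 is unramified.
Euler's criterion: 305^1451 mod 2903 = 2902. Thus (305|2903) = -1.
Legendre symbol -1 ⇒ 2903 is inert.

inert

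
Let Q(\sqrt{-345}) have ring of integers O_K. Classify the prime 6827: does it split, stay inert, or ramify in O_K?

splits completely

-345 mod 4 = 3, hence disc K = 4·(-345) = -1380 and O_K = ℤ[√-345].
Since gcd(6827, -1380) = 1 the prime 6827 does not ramify.
Legendre symbol by Euler's criterion: (-345/6827) ≡ (-345)^3413 ≡ 1 (mod 6827), i.e. (-345/6827) = 1.
Legendre symbol 1 ⇒ 6827 is split.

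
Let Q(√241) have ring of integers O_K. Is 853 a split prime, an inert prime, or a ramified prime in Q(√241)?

d = 241 ≡ 1 (mod 4), so O_K = ℤ[(1+√241)/2] and disc(K) = d = 241.
disc(K) = 241 is not divisible by 853; 853 is unramified.
Euler's criterion: 241^426 mod 853 = 852. Thus (241|853) = -1.
(241/853) = -1, so 853 is inert.

p is inert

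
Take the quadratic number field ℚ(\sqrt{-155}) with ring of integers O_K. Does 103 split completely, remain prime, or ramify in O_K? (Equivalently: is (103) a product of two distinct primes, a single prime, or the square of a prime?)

d = -155 ≡ 1 (mod 4), so O_K = ℤ[(1+√-155)/2] and disc(K) = d = -155.
103 ∤ -155, so 103 is unramified.
Euler's criterion: (-155)^51 mod 103 = 102. Thus (-155|103) = -1.
d is a non-residue mod p, hence 103 remains inert in O_K.

p is inert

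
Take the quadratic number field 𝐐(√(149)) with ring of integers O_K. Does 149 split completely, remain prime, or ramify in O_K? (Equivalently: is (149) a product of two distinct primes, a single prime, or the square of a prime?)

Since 149 ≡ 1 mod 4, the ring of integers is ℤ[(1+√149)/2] with discriminant 149.
Ramification test: 149 | 149. The prime 149 ramifies in K.

p ramifies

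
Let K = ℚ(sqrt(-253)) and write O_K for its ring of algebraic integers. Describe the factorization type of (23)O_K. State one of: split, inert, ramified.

Since -253 ≢ 1 mod 4, the ring of integers is ℤ[√-253] with discriminant 4·(-253) = -1012.
disc(K) = -1012 = 23·(-44), so p = 23 is ramified.

p ramifies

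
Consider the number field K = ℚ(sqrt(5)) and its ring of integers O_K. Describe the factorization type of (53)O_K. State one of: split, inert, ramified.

inert

5 mod 4 = 1, hence disc K = 5 and O_K = ℤ[(1+√5)/2].
53 ∤ 5, so 53 is unramified.
Compute (5/53) via Euler: 5^((53-1)/2) mod 53 = 52, so (5/53) = -1.
Legendre symbol -1 ⇒ 53 is inert.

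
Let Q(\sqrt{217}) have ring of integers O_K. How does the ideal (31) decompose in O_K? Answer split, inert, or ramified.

ramified — (31) = 𝔭²

Since 217 ≡ 1 mod 4, the ring of integers is ℤ[(1+√217)/2] with discriminant 217.
disc(K) = 217 = 31·7, so p = 31 is ramified.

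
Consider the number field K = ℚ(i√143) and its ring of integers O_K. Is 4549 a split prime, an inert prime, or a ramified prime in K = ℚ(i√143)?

-143 mod 4 = 1, hence disc K = -143 and O_K = ℤ[(1+√-143)/2].
Since gcd(4549, -143) = 1 the prime 4549 does not ramify.
(-143/4549) = 4406^2274 mod 4549 = 4548, giving Legendre symbol -1.
Legendre symbol -1 ⇒ 4549 is inert.

p is inert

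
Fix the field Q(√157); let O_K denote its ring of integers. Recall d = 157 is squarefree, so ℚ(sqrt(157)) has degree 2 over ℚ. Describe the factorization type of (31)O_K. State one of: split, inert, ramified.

split

157 mod 4 = 1, hence disc K = 157 and O_K = ℤ[(1+√157)/2].
disc(K) = 157 is not divisible by 31; 31 is unramified.
Legendre symbol by Euler's criterion: (157/31) ≡ 157^15 ≡ 1 (mod 31), i.e. (157/31) = 1.
(157/31) = 1, so 31 splits.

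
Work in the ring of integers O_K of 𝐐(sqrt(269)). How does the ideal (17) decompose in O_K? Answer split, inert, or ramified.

d = 269 ≡ 1 (mod 4), so O_K = ℤ[(1+√269)/2] and disc(K) = d = 269.
Since gcd(17, 269) = 1 the prime 17 does not ramify.
Legendre symbol by Euler's criterion: (269/17) ≡ 269^8 ≡ 16 (mod 17), i.e. (269/17) = -1.
(269/17) = -1, so 17 is inert.

p is inert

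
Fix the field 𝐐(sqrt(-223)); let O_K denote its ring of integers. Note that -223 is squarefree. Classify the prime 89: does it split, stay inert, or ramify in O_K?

-223 mod 4 = 1, hence disc K = -223 and O_K = ℤ[(1+√-223)/2].
89 ∤ -223, so 89 is unramified.
Legendre symbol by Euler's criterion: (-223/89) ≡ (-223)^44 ≡ 1 (mod 89), i.e. (-223/89) = 1.
Legendre symbol 1 ⇒ 89 is split.

split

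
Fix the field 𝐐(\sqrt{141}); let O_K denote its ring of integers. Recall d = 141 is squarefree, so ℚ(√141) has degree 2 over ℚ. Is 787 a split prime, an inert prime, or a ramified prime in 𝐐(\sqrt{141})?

d = 141 ≡ 1 (mod 4), so O_K = ℤ[(1+√141)/2] and disc(K) = d = 141.
787 ∤ 141, so 787 is unramified.
Compute (141/787) via Euler: 141^((787-1)/2) mod 787 = 786, so (141/787) = -1.
d is a non-residue mod p, hence 787 remains inert in O_K.

inert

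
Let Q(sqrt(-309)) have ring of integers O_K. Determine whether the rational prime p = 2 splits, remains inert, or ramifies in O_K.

Since -309 ≢ 1 mod 4, the ring of integers is ℤ[√-309] with discriminant 4·(-309) = -1236.
2 divides disc(K) = -1236, so 2 ramifies.

2 is ramified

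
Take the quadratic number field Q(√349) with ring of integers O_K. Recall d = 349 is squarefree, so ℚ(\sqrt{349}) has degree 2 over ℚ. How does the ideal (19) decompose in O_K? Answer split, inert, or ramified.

d = 349 ≡ 1 (mod 4), so O_K = ℤ[(1+√349)/2] and disc(K) = d = 349.
disc(K) = 349 is not divisible by 19; 19 is unramified.
Euler's criterion: 349^9 mod 19 = 1. Thus (349|19) = 1.
d is a quadratic residue mod p, hence 19 splits in O_K.

split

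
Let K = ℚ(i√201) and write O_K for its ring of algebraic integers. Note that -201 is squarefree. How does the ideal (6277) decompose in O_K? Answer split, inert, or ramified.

-201 mod 4 = 3, hence disc K = 4·(-201) = -804 and O_K = ℤ[√-201].
disc(K) = -804 is not divisible by 6277; 6277 is unramified.
(-201/6277) = 6076^3138 mod 6277 = 6276, giving Legendre symbol -1.
Legendre symbol -1 ⇒ 6277 is inert.

p is inert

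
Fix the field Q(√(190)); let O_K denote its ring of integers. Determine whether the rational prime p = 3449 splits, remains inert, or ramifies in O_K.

remains prime (inert)

d = 190 ≡ 2 (mod 4), so O_K = ℤ[√190] and disc(K) = 4d = 760.
Since gcd(3449, 760) = 1 the prime 3449 does not ramify.
Euler's criterion: 190^1724 mod 3449 = 3448. Thus (190|3449) = -1.
d is a non-residue mod p, hence 3449 remains inert in O_K.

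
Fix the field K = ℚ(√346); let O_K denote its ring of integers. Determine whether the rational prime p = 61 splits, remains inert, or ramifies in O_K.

Since 346 ≢ 1 mod 4, the ring of integers is ℤ[√346] with discriminant 4·346 = 1384.
Since gcd(61, 1384) = 1 the prime 61 does not ramify.
Compute (346/61) via Euler: 41^((61-1)/2) mod 61 = 1, so (346/61) = 1.
(346/61) = 1, so 61 splits.

split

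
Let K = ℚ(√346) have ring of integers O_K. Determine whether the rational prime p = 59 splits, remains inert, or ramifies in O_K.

346 mod 4 = 2, hence disc K = 4·346 = 1384 and O_K = ℤ[√346].
Since gcd(59, 1384) = 1 the prime 59 does not ramify.
Euler's criterion: 346^29 mod 59 = 1. Thus (346|59) = 1.
Legendre symbol 1 ⇒ 59 is split.

split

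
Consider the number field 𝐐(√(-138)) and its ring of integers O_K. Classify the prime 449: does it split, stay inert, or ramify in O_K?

Since -138 ≢ 1 mod 4, the ring of integers is ℤ[√-138] with discriminant 4·(-138) = -552.
Since gcd(449, -552) = 1 the prime 449 does not ramify.
Compute (-138/449) via Euler: 311^((449-1)/2) mod 449 = 448, so (-138/449) = -1.
d is a non-residue mod p, hence 449 remains inert in O_K.

inert — (449) stays prime in O_K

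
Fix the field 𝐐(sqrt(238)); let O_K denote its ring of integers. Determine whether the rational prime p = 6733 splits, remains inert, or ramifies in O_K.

split — (6733) = 𝔭₁𝔭₂ with 𝔭₁ ≠ 𝔭₂

d = 238 ≡ 2 (mod 4), so O_K = ℤ[√238] and disc(K) = 4d = 952.
Since gcd(6733, 952) = 1 the prime 6733 does not ramify.
Compute (238/6733) via Euler: 238^((6733-1)/2) mod 6733 = 1, so (238/6733) = 1.
Legendre symbol 1 ⇒ 6733 is split.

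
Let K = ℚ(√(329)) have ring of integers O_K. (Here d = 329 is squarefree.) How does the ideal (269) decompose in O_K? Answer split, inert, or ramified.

329 mod 4 = 1, hence disc K = 329 and O_K = ℤ[(1+√329)/2].
Since gcd(269, 329) = 1 the prime 269 does not ramify.
Euler's criterion: 329^134 mod 269 = 268. Thus (329|269) = -1.
Legendre symbol -1 ⇒ 269 is inert.

p is inert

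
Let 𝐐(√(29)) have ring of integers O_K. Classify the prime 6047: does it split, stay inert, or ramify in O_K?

d = 29 ≡ 1 (mod 4), so O_K = ℤ[(1+√29)/2] and disc(K) = d = 29.
disc(K) = 29 is not divisible by 6047; 6047 is unramified.
Compute (29/6047) via Euler: 29^((6047-1)/2) mod 6047 = 6046, so (29/6047) = -1.
Legendre symbol -1 ⇒ 6047 is inert.

remains prime (inert)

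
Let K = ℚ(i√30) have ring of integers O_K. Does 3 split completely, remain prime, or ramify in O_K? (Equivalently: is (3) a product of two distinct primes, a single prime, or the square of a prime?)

-30 mod 4 = 2, hence disc K = 4·(-30) = -120 and O_K = ℤ[√-30].
3 divides disc(K) = -120, so 3 ramifies.

ramifies in O_K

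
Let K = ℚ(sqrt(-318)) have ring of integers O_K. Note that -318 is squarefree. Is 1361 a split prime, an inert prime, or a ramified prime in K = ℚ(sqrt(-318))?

remains prime (inert)

-318 mod 4 = 2, hence disc K = 4·(-318) = -1272 and O_K = ℤ[√-318].
Since gcd(1361, -1272) = 1 the prime 1361 does not ramify.
Legendre symbol by Euler's criterion: (-318/1361) ≡ (-318)^680 ≡ 1360 (mod 1361), i.e. (-318/1361) = -1.
Legendre symbol -1 ⇒ 1361 is inert.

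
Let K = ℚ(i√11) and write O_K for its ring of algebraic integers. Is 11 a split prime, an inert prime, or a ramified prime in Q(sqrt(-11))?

-11 mod 4 = 1, hence disc K = -11 and O_K = ℤ[(1+√-11)/2].
disc(K) = -11 = 11·(-1), so p = 11 is ramified.

p ramifies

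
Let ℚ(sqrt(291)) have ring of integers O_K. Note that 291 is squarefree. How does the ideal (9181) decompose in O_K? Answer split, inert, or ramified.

9181 remains inert

d = 291 ≡ 3 (mod 4), so O_K = ℤ[√291] and disc(K) = 4d = 1164.
disc(K) = 1164 is not divisible by 9181; 9181 is unramified.
Compute (291/9181) via Euler: 291^((9181-1)/2) mod 9181 = 9180, so (291/9181) = -1.
Legendre symbol -1 ⇒ 9181 is inert.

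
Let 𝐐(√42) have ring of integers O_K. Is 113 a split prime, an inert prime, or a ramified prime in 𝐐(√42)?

42 mod 4 = 2, hence disc K = 4·42 = 168 and O_K = ℤ[√42].
disc(K) = 168 is not divisible by 113; 113 is unramified.
(42/113) = 42^56 mod 113 = 112, giving Legendre symbol -1.
(42/113) = -1, so 113 is inert.

remains prime (inert)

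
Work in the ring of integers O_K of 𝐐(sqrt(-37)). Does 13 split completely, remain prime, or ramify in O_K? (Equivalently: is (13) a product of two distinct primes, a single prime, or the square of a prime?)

remains prime (inert)

d = -37 ≡ 3 (mod 4), so O_K = ℤ[√-37] and disc(K) = 4d = -148.
Since gcd(13, -148) = 1 the prime 13 does not ramify.
Euler's criterion: (-37)^6 mod 13 = 12. Thus (-37|13) = -1.
Legendre symbol -1 ⇒ 13 is inert.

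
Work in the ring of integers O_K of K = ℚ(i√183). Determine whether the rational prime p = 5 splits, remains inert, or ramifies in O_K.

inert

d = -183 ≡ 1 (mod 4), so O_K = ℤ[(1+√-183)/2] and disc(K) = d = -183.
disc(K) = -183 is not divisible by 5; 5 is unramified.
Euler's criterion: (-183)^2 mod 5 = 4. Thus (-183|5) = -1.
d is a non-residue mod p, hence 5 remains inert in O_K.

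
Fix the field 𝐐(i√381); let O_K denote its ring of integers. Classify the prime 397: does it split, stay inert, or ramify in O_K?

p splits

Since -381 ≢ 1 mod 4, the ring of integers is ℤ[√-381] with discriminant 4·(-381) = -1524.
Since gcd(397, -1524) = 1 the prime 397 does not ramify.
Compute (-381/397) via Euler: 16^((397-1)/2) mod 397 = 1, so (-381/397) = 1.
(-381/397) = 1, so 397 splits.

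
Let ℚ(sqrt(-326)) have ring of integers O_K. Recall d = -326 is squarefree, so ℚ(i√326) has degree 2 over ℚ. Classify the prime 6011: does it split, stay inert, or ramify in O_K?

inert — (6011) stays prime in O_K

-326 mod 4 = 2, hence disc K = 4·(-326) = -1304 and O_K = ℤ[√-326].
Since gcd(6011, -1304) = 1 the prime 6011 does not ramify.
Euler's criterion: (-326)^3005 mod 6011 = 6010. Thus (-326|6011) = -1.
d is a non-residue mod p, hence 6011 remains inert in O_K.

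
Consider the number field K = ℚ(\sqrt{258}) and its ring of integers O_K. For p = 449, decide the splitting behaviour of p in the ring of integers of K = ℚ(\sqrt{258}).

258 mod 4 = 2, hence disc K = 4·258 = 1032 and O_K = ℤ[√258].
449 ∤ 1032, so 449 is unramified.
Compute (258/449) via Euler: 258^((449-1)/2) mod 449 = 1, so (258/449) = 1.
Legendre symbol 1 ⇒ 449 is split.

split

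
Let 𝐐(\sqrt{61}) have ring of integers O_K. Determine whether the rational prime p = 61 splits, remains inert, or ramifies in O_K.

ramified

61 mod 4 = 1, hence disc K = 61 and O_K = ℤ[(1+√61)/2].
61 divides disc(K) = 61, so 61 ramifies.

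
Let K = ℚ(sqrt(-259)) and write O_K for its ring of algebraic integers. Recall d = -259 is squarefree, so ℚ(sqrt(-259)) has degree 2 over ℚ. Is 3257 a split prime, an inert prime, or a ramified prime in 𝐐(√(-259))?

d = -259 ≡ 1 (mod 4), so O_K = ℤ[(1+√-259)/2] and disc(K) = d = -259.
3257 ∤ -259, so 3257 is unramified.
Euler's criterion: (-259)^1628 mod 3257 = 1. Thus (-259|3257) = 1.
Legendre symbol 1 ⇒ 3257 is split.

3257 splits in O_K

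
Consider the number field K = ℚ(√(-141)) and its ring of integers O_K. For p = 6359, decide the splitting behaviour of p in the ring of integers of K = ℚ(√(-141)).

d = -141 ≡ 3 (mod 4), so O_K = ℤ[√-141] and disc(K) = 4d = -564.
Since gcd(6359, -564) = 1 the prime 6359 does not ramify.
Euler's criterion: (-141)^3179 mod 6359 = 1. Thus (-141|6359) = 1.
d is a quadratic residue mod p, hence 6359 splits in O_K.

split — (6359) = 𝔭₁𝔭₂ with 𝔭₁ ≠ 𝔭₂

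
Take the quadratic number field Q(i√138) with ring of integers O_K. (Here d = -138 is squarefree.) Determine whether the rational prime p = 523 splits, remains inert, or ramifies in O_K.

inert

-138 mod 4 = 2, hence disc K = 4·(-138) = -552 and O_K = ℤ[√-138].
disc(K) = -552 is not divisible by 523; 523 is unramified.
(-138/523) = 385^261 mod 523 = 522, giving Legendre symbol -1.
(-138/523) = -1, so 523 is inert.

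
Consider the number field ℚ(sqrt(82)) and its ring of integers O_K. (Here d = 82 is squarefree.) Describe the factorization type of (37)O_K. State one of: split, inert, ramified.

remains prime (inert)

82 mod 4 = 2, hence disc K = 4·82 = 328 and O_K = ℤ[√82].
disc(K) = 328 is not divisible by 37; 37 is unramified.
(82/37) = 8^18 mod 37 = 36, giving Legendre symbol -1.
(82/37) = -1, so 37 is inert.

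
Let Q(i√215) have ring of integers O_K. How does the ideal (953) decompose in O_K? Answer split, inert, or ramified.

splits completely

-215 mod 4 = 1, hence disc K = -215 and O_K = ℤ[(1+√-215)/2].
953 ∤ -215, so 953 is unramified.
(-215/953) = 738^476 mod 953 = 1, giving Legendre symbol 1.
d is a quadratic residue mod p, hence 953 splits in O_K.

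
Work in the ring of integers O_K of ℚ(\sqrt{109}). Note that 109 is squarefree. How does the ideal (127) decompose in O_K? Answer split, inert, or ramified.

p is inert

Since 109 ≡ 1 mod 4, the ring of integers is ℤ[(1+√109)/2] with discriminant 109.
127 ∤ 109, so 127 is unramified.
Legendre symbol by Euler's criterion: (109/127) ≡ 109^63 ≡ 126 (mod 127), i.e. (109/127) = -1.
d is a non-residue mod p, hence 127 remains inert in O_K.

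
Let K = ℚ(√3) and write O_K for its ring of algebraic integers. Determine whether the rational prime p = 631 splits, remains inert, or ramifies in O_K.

3 mod 4 = 3, hence disc K = 4·3 = 12 and O_K = ℤ[√3].
Since gcd(631, 12) = 1 the prime 631 does not ramify.
Legendre symbol by Euler's criterion: (3/631) ≡ 3^315 ≡ 630 (mod 631), i.e. (3/631) = -1.
Legendre symbol -1 ⇒ 631 is inert.

remains prime (inert)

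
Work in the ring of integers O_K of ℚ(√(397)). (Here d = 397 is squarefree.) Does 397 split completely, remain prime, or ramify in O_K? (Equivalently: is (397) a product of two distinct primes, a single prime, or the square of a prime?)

p ramifies

Since 397 ≡ 1 mod 4, the ring of integers is ℤ[(1+√397)/2] with discriminant 397.
Ramification test: 397 | 397. The prime 397 ramifies in K.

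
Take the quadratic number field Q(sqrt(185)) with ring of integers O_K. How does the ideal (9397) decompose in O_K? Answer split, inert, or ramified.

9397 remains inert

185 mod 4 = 1, hence disc K = 185 and O_K = ℤ[(1+√185)/2].
9397 ∤ 185, so 9397 is unramified.
Euler's criterion: 185^4698 mod 9397 = 9396. Thus (185|9397) = -1.
(185/9397) = -1, so 9397 is inert.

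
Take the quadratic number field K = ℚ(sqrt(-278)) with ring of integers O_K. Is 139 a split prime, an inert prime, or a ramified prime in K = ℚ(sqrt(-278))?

p ramifies

d = -278 ≡ 2 (mod 4), so O_K = ℤ[√-278] and disc(K) = 4d = -1112.
Ramification test: 139 | -1112. The prime 139 ramifies in K.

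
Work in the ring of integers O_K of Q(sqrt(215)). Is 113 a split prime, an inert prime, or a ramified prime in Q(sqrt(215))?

split

Since 215 ≢ 1 mod 4, the ring of integers is ℤ[√215] with discriminant 4·215 = 860.
Since gcd(113, 860) = 1 the prime 113 does not ramify.
Legendre symbol by Euler's criterion: (215/113) ≡ 215^56 ≡ 1 (mod 113), i.e. (215/113) = 1.
(215/113) = 1, so 113 splits.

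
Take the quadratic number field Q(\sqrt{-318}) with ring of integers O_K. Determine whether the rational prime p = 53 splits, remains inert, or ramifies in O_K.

p ramifies

Since -318 ≢ 1 mod 4, the ring of integers is ℤ[√-318] with discriminant 4·(-318) = -1272.
disc(K) = -1272 = 53·(-24), so p = 53 is ramified.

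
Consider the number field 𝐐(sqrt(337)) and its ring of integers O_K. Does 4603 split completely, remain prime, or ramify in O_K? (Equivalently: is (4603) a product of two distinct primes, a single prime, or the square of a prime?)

split — (4603) = 𝔭₁𝔭₂ with 𝔭₁ ≠ 𝔭₂

d = 337 ≡ 1 (mod 4), so O_K = ℤ[(1+√337)/2] and disc(K) = d = 337.
Since gcd(4603, 337) = 1 the prime 4603 does not ramify.
Legendre symbol by Euler's criterion: (337/4603) ≡ 337^2301 ≡ 1 (mod 4603), i.e. (337/4603) = 1.
Legendre symbol 1 ⇒ 4603 is split.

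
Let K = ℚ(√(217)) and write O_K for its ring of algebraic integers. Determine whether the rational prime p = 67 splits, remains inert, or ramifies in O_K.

d = 217 ≡ 1 (mod 4), so O_K = ℤ[(1+√217)/2] and disc(K) = d = 217.
67 ∤ 217, so 67 is unramified.
(217/67) = 16^33 mod 67 = 1, giving Legendre symbol 1.
Legendre symbol 1 ⇒ 67 is split.

split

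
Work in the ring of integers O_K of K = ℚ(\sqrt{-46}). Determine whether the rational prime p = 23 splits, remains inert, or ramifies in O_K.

-46 mod 4 = 2, hence disc K = 4·(-46) = -184 and O_K = ℤ[√-46].
Ramification test: 23 | -184. The prime 23 ramifies in K.

ramifies in O_K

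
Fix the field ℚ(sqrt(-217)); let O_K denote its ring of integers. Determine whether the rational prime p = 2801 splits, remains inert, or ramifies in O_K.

remains prime (inert)

d = -217 ≡ 3 (mod 4), so O_K = ℤ[√-217] and disc(K) = 4d = -868.
disc(K) = -868 is not divisible by 2801; 2801 is unramified.
Euler's criterion: (-217)^1400 mod 2801 = 2800. Thus (-217|2801) = -1.
(-217/2801) = -1, so 2801 is inert.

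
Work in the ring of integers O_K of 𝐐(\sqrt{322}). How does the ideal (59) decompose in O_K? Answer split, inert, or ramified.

Since 322 ≢ 1 mod 4, the ring of integers is ℤ[√322] with discriminant 4·322 = 1288.
59 ∤ 1288, so 59 is unramified.
Legendre symbol by Euler's criterion: (322/59) ≡ 322^29 ≡ 1 (mod 59), i.e. (322/59) = 1.
Legendre symbol 1 ⇒ 59 is split.

p splits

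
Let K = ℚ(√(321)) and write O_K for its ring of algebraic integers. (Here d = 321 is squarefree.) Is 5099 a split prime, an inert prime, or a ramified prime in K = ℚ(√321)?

321 mod 4 = 1, hence disc K = 321 and O_K = ℤ[(1+√321)/2].
5099 ∤ 321, so 5099 is unramified.
Euler's criterion: 321^2549 mod 5099 = 1. Thus (321|5099) = 1.
Legendre symbol 1 ⇒ 5099 is split.

5099 splits in O_K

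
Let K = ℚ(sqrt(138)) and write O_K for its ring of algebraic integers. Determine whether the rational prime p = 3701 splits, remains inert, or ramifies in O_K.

138 mod 4 = 2, hence disc K = 4·138 = 552 and O_K = ℤ[√138].
disc(K) = 552 is not divisible by 3701; 3701 is unramified.
Legendre symbol by Euler's criterion: (138/3701) ≡ 138^1850 ≡ 3700 (mod 3701), i.e. (138/3701) = -1.
d is a non-residue mod p, hence 3701 remains inert in O_K.

3701 remains inert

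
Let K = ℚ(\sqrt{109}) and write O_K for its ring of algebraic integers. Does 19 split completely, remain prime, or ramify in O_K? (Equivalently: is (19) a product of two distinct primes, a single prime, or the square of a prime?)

Since 109 ≡ 1 mod 4, the ring of integers is ℤ[(1+√109)/2] with discriminant 109.
disc(K) = 109 is not divisible by 19; 19 is unramified.
Euler's criterion: 109^9 mod 19 = 18. Thus (109|19) = -1.
Legendre symbol -1 ⇒ 19 is inert.

inert — (19) stays prime in O_K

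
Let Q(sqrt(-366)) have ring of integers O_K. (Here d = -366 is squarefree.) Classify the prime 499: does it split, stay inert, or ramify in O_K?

-366 mod 4 = 2, hence disc K = 4·(-366) = -1464 and O_K = ℤ[√-366].
499 ∤ -1464, so 499 is unramified.
Legendre symbol by Euler's criterion: (-366/499) ≡ (-366)^249 ≡ 1 (mod 499), i.e. (-366/499) = 1.
Legendre symbol 1 ⇒ 499 is split.

p splits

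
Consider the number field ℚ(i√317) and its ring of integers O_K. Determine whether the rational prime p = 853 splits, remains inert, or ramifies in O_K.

Since -317 ≢ 1 mod 4, the ring of integers is ℤ[√-317] with discriminant 4·(-317) = -1268.
Since gcd(853, -1268) = 1 the prime 853 does not ramify.
Legendre symbol by Euler's criterion: (-317/853) ≡ (-317)^426 ≡ 852 (mod 853), i.e. (-317/853) = -1.
d is a non-residue mod p, hence 853 remains inert in O_K.

853 remains inert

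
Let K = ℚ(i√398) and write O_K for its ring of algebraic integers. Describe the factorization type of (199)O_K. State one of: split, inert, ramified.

ramified

-398 mod 4 = 2, hence disc K = 4·(-398) = -1592 and O_K = ℤ[√-398].
199 divides disc(K) = -1592, so 199 ramifies.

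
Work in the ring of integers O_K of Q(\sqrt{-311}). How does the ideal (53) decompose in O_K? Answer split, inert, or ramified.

Since -311 ≡ 1 mod 4, the ring of integers is ℤ[(1+√-311)/2] with discriminant -311.
disc(K) = -311 is not divisible by 53; 53 is unramified.
Euler's criterion: (-311)^26 mod 53 = 1. Thus (-311|53) = 1.
Legendre symbol 1 ⇒ 53 is split.

split — (53) = 𝔭₁𝔭₂ with 𝔭₁ ≠ 𝔭₂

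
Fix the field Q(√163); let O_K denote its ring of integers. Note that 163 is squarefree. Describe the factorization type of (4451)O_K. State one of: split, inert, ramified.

163 mod 4 = 3, hence disc K = 4·163 = 652 and O_K = ℤ[√163].
Since gcd(4451, 652) = 1 the prime 4451 does not ramify.
Compute (163/4451) via Euler: 163^((4451-1)/2) mod 4451 = 1, so (163/4451) = 1.
Legendre symbol 1 ⇒ 4451 is split.

splits completely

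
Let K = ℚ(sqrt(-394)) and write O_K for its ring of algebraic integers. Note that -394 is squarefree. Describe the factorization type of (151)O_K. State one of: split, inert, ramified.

-394 mod 4 = 2, hence disc K = 4·(-394) = -1576 and O_K = ℤ[√-394].
151 ∤ -1576, so 151 is unramified.
Euler's criterion: (-394)^75 mod 151 = 1. Thus (-394|151) = 1.
d is a quadratic residue mod p, hence 151 splits in O_K.

splits completely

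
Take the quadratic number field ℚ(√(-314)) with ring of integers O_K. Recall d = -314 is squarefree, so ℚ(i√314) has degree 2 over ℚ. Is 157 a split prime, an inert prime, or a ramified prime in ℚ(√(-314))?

ramified

d = -314 ≡ 2 (mod 4), so O_K = ℤ[√-314] and disc(K) = 4d = -1256.
disc(K) = -1256 = 157·(-8), so p = 157 is ramified.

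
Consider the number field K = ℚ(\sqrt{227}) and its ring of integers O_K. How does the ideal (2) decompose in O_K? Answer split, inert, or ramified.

Since 227 ≢ 1 mod 4, the ring of integers is ℤ[√227] with discriminant 4·227 = 908.
disc(K) = 908 = 2·454, so p = 2 is ramified.

ramifies in O_K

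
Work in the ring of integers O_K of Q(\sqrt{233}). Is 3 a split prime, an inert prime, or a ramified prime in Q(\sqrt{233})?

233 mod 4 = 1, hence disc K = 233 and O_K = ℤ[(1+√233)/2].
3 ∤ 233, so 3 is unramified.
Compute (233/3) via Euler: 2^((3-1)/2) mod 3 = 2, so (233/3) = -1.
d is a non-residue mod p, hence 3 remains inert in O_K.

p is inert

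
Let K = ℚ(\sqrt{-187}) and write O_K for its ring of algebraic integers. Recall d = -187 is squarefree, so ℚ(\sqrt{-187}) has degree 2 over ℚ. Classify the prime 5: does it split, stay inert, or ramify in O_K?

inert

Since -187 ≡ 1 mod 4, the ring of integers is ℤ[(1+√-187)/2] with discriminant -187.
Since gcd(5, -187) = 1 the prime 5 does not ramify.
(-187/5) = 3^2 mod 5 = 4, giving Legendre symbol -1.
Legendre symbol -1 ⇒ 5 is inert.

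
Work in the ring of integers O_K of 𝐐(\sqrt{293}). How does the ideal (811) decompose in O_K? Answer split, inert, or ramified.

splits completely

293 mod 4 = 1, hence disc K = 293 and O_K = ℤ[(1+√293)/2].
disc(K) = 293 is not divisible by 811; 811 is unramified.
Compute (293/811) via Euler: 293^((811-1)/2) mod 811 = 1, so (293/811) = 1.
(293/811) = 1, so 811 splits.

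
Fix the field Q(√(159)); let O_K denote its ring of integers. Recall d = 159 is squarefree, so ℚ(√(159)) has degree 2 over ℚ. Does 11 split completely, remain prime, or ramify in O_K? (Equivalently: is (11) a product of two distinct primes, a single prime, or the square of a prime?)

11 splits in O_K

d = 159 ≡ 3 (mod 4), so O_K = ℤ[√159] and disc(K) = 4d = 636.
disc(K) = 636 is not divisible by 11; 11 is unramified.
Compute (159/11) via Euler: 5^((11-1)/2) mod 11 = 1, so (159/11) = 1.
d is a quadratic residue mod p, hence 11 splits in O_K.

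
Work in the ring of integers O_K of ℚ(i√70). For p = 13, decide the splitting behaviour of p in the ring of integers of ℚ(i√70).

p is inert

Since -70 ≢ 1 mod 4, the ring of integers is ℤ[√-70] with discriminant 4·(-70) = -280.
13 ∤ -280, so 13 is unramified.
Euler's criterion: (-70)^6 mod 13 = 12. Thus (-70|13) = -1.
Legendre symbol -1 ⇒ 13 is inert.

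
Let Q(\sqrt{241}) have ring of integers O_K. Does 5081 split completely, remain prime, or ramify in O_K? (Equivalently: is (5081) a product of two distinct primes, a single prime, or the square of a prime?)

Since 241 ≡ 1 mod 4, the ring of integers is ℤ[(1+√241)/2] with discriminant 241.
5081 ∤ 241, so 5081 is unramified.
Euler's criterion: 241^2540 mod 5081 = 1. Thus (241|5081) = 1.
(241/5081) = 1, so 5081 splits.

split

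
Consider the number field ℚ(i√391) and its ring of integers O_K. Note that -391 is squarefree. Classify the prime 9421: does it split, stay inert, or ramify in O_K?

Since -391 ≡ 1 mod 4, the ring of integers is ℤ[(1+√-391)/2] with discriminant -391.
9421 ∤ -391, so 9421 is unramified.
Compute (-391/9421) via Euler: 9030^((9421-1)/2) mod 9421 = 1, so (-391/9421) = 1.
Legendre symbol 1 ⇒ 9421 is split.

p splits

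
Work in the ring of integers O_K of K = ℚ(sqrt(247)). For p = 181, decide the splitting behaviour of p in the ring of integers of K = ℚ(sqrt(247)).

181 remains inert

d = 247 ≡ 3 (mod 4), so O_K = ℤ[√247] and disc(K) = 4d = 988.
disc(K) = 988 is not divisible by 181; 181 is unramified.
Compute (247/181) via Euler: 66^((181-1)/2) mod 181 = 180, so (247/181) = -1.
d is a non-residue mod p, hence 181 remains inert in O_K.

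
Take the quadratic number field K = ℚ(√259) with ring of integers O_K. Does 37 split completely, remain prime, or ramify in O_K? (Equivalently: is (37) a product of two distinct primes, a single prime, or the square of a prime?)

ramifies in O_K

d = 259 ≡ 3 (mod 4), so O_K = ℤ[√259] and disc(K) = 4d = 1036.
37 divides disc(K) = 1036, so 37 ramifies.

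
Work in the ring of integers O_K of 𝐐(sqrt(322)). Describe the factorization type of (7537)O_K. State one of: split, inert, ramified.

inert

Since 322 ≢ 1 mod 4, the ring of integers is ℤ[√322] with discriminant 4·322 = 1288.
7537 ∤ 1288, so 7537 is unramified.
(322/7537) = 322^3768 mod 7537 = 7536, giving Legendre symbol -1.
d is a non-residue mod p, hence 7537 remains inert in O_K.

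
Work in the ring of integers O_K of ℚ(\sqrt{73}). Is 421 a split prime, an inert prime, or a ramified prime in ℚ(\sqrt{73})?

421 remains inert

Since 73 ≡ 1 mod 4, the ring of integers is ℤ[(1+√73)/2] with discriminant 73.
Since gcd(421, 73) = 1 the prime 421 does not ramify.
Legendre symbol by Euler's criterion: (73/421) ≡ 73^210 ≡ 420 (mod 421), i.e. (73/421) = -1.
d is a non-residue mod p, hence 421 remains inert in O_K.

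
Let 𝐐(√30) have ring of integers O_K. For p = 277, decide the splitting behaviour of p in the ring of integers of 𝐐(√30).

p splits

Since 30 ≢ 1 mod 4, the ring of integers is ℤ[√30] with discriminant 4·30 = 120.
Since gcd(277, 120) = 1 the prime 277 does not ramify.
Euler's criterion: 30^138 mod 277 = 1. Thus (30|277) = 1.
Legendre symbol 1 ⇒ 277 is split.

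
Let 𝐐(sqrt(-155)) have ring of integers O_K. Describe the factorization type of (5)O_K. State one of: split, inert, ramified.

ramified

Since -155 ≡ 1 mod 4, the ring of integers is ℤ[(1+√-155)/2] with discriminant -155.
disc(K) = -155 = 5·(-31), so p = 5 is ramified.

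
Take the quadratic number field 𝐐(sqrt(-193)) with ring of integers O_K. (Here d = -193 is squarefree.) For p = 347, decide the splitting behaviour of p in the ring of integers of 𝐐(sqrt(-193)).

d = -193 ≡ 3 (mod 4), so O_K = ℤ[√-193] and disc(K) = 4d = -772.
disc(K) = -772 is not divisible by 347; 347 is unramified.
Euler's criterion: (-193)^173 mod 347 = 1. Thus (-193|347) = 1.
Legendre symbol 1 ⇒ 347 is split.

p splits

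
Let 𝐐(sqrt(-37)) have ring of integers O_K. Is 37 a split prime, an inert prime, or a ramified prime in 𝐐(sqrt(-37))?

Since -37 ≢ 1 mod 4, the ring of integers is ℤ[√-37] with discriminant 4·(-37) = -148.
37 divides disc(K) = -148, so 37 ramifies.

ramifies in O_K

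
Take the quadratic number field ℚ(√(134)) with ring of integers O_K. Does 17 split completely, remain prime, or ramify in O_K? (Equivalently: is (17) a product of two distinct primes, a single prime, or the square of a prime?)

splits completely

134 mod 4 = 2, hence disc K = 4·134 = 536 and O_K = ℤ[√134].
disc(K) = 536 is not divisible by 17; 17 is unramified.
Euler's criterion: 134^8 mod 17 = 1. Thus (134|17) = 1.
(134/17) = 1, so 17 splits.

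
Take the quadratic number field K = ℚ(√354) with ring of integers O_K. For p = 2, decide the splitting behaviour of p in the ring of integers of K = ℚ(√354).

ramified — (2) = 𝔭²

d = 354 ≡ 2 (mod 4), so O_K = ℤ[√354] and disc(K) = 4d = 1416.
2 divides disc(K) = 1416, so 2 ramifies.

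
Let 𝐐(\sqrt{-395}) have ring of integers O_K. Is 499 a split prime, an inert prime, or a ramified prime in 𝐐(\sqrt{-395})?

split — (499) = 𝔭₁𝔭₂ with 𝔭₁ ≠ 𝔭₂

Since -395 ≡ 1 mod 4, the ring of integers is ℤ[(1+√-395)/2] with discriminant -395.
Since gcd(499, -395) = 1 the prime 499 does not ramify.
Euler's criterion: (-395)^249 mod 499 = 1. Thus (-395|499) = 1.
Legendre symbol 1 ⇒ 499 is split.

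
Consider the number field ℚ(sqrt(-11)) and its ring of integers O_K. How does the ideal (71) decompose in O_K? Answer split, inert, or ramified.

p splits

d = -11 ≡ 1 (mod 4), so O_K = ℤ[(1+√-11)/2] and disc(K) = d = -11.
71 ∤ -11, so 71 is unramified.
(-11/71) = 60^35 mod 71 = 1, giving Legendre symbol 1.
d is a quadratic residue mod p, hence 71 splits in O_K.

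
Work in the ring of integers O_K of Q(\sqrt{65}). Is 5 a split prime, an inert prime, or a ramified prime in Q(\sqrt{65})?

d = 65 ≡ 1 (mod 4), so O_K = ℤ[(1+√65)/2] and disc(K) = d = 65.
Ramification test: 5 | 65. The prime 5 ramifies in K.

5 is ramified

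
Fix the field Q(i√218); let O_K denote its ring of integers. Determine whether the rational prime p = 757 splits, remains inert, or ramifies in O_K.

splits completely

-218 mod 4 = 2, hence disc K = 4·(-218) = -872 and O_K = ℤ[√-218].
757 ∤ -872, so 757 is unramified.
(-218/757) = 539^378 mod 757 = 1, giving Legendre symbol 1.
Legendre symbol 1 ⇒ 757 is split.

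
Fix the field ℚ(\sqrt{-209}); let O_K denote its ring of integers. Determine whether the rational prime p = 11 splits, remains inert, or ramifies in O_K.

p ramifies

d = -209 ≡ 3 (mod 4), so O_K = ℤ[√-209] and disc(K) = 4d = -836.
disc(K) = -836 = 11·(-76), so p = 11 is ramified.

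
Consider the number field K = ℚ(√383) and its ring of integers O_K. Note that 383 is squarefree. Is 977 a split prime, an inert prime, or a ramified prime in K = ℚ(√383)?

d = 383 ≡ 3 (mod 4), so O_K = ℤ[√383] and disc(K) = 4d = 1532.
Since gcd(977, 1532) = 1 the prime 977 does not ramify.
Legendre symbol by Euler's criterion: (383/977) ≡ 383^488 ≡ 976 (mod 977), i.e. (383/977) = -1.
d is a non-residue mod p, hence 977 remains inert in O_K.

remains prime (inert)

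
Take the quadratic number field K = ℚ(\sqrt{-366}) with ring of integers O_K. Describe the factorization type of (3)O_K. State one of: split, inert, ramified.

ramified

d = -366 ≡ 2 (mod 4), so O_K = ℤ[√-366] and disc(K) = 4d = -1464.
disc(K) = -1464 = 3·(-488), so p = 3 is ramified.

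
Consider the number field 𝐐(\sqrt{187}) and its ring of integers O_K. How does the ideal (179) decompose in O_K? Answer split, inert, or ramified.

inert — (179) stays prime in O_K

Since 187 ≢ 1 mod 4, the ring of integers is ℤ[√187] with discriminant 4·187 = 748.
Since gcd(179, 748) = 1 the prime 179 does not ramify.
(187/179) = 8^89 mod 179 = 178, giving Legendre symbol -1.
Legendre symbol -1 ⇒ 179 is inert.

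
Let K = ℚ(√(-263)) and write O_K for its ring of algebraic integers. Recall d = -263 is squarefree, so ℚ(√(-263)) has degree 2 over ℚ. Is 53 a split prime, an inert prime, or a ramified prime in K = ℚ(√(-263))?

remains prime (inert)

Since -263 ≡ 1 mod 4, the ring of integers is ℤ[(1+√-263)/2] with discriminant -263.
Since gcd(53, -263) = 1 the prime 53 does not ramify.
Compute (-263/53) via Euler: 2^((53-1)/2) mod 53 = 52, so (-263/53) = -1.
(-263/53) = -1, so 53 is inert.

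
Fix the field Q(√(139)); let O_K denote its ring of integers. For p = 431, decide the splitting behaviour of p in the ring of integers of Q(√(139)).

splits completely

d = 139 ≡ 3 (mod 4), so O_K = ℤ[√139] and disc(K) = 4d = 556.
disc(K) = 556 is not divisible by 431; 431 is unramified.
(139/431) = 139^215 mod 431 = 1, giving Legendre symbol 1.
Legendre symbol 1 ⇒ 431 is split.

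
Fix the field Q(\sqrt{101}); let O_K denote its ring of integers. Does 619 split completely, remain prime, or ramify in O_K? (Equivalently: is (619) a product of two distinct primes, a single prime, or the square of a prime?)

split — (619) = 𝔭₁𝔭₂ with 𝔭₁ ≠ 𝔭₂

Since 101 ≡ 1 mod 4, the ring of integers is ℤ[(1+√101)/2] with discriminant 101.
619 ∤ 101, so 619 is unramified.
Legendre symbol by Euler's criterion: (101/619) ≡ 101^309 ≡ 1 (mod 619), i.e. (101/619) = 1.
d is a quadratic residue mod p, hence 619 splits in O_K.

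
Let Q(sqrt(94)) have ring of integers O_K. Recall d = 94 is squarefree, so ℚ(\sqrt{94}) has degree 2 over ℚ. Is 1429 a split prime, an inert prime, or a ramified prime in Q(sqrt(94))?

p splits

94 mod 4 = 2, hence disc K = 4·94 = 376 and O_K = ℤ[√94].
Since gcd(1429, 376) = 1 the prime 1429 does not ramify.
Legendre symbol by Euler's criterion: (94/1429) ≡ 94^714 ≡ 1 (mod 1429), i.e. (94/1429) = 1.
(94/1429) = 1, so 1429 splits.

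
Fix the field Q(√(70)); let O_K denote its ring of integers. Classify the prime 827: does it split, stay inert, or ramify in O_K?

70 mod 4 = 2, hence disc K = 4·70 = 280 and O_K = ℤ[√70].
827 ∤ 280, so 827 is unramified.
Euler's criterion: 70^413 mod 827 = 826. Thus (70|827) = -1.
d is a non-residue mod p, hence 827 remains inert in O_K.

inert — (827) stays prime in O_K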